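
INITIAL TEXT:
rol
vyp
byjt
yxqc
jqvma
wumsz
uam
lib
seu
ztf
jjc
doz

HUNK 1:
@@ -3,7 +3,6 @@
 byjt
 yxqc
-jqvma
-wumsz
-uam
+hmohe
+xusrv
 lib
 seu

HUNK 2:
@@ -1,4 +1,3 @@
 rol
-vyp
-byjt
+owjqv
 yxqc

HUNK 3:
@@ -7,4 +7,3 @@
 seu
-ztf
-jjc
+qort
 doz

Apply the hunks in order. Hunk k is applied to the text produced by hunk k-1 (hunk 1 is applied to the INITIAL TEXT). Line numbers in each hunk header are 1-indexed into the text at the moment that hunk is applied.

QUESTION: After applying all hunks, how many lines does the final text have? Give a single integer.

Hunk 1: at line 3 remove [jqvma,wumsz,uam] add [hmohe,xusrv] -> 11 lines: rol vyp byjt yxqc hmohe xusrv lib seu ztf jjc doz
Hunk 2: at line 1 remove [vyp,byjt] add [owjqv] -> 10 lines: rol owjqv yxqc hmohe xusrv lib seu ztf jjc doz
Hunk 3: at line 7 remove [ztf,jjc] add [qort] -> 9 lines: rol owjqv yxqc hmohe xusrv lib seu qort doz
Final line count: 9

Answer: 9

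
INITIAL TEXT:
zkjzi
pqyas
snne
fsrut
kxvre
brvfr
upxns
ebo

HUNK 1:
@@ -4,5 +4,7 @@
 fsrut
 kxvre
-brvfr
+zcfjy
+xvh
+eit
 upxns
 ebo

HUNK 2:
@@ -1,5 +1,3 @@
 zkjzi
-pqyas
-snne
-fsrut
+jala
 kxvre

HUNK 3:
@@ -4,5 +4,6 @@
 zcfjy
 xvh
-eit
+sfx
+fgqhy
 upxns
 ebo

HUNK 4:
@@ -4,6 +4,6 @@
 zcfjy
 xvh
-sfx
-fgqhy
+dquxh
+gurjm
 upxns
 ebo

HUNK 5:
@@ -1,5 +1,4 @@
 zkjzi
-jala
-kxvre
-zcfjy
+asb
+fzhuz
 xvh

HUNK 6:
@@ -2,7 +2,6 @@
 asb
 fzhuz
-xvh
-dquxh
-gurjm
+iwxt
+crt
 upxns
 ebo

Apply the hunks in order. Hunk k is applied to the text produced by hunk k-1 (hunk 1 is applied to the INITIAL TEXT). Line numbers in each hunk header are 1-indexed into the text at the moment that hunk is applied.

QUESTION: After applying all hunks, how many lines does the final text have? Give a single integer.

Hunk 1: at line 4 remove [brvfr] add [zcfjy,xvh,eit] -> 10 lines: zkjzi pqyas snne fsrut kxvre zcfjy xvh eit upxns ebo
Hunk 2: at line 1 remove [pqyas,snne,fsrut] add [jala] -> 8 lines: zkjzi jala kxvre zcfjy xvh eit upxns ebo
Hunk 3: at line 4 remove [eit] add [sfx,fgqhy] -> 9 lines: zkjzi jala kxvre zcfjy xvh sfx fgqhy upxns ebo
Hunk 4: at line 4 remove [sfx,fgqhy] add [dquxh,gurjm] -> 9 lines: zkjzi jala kxvre zcfjy xvh dquxh gurjm upxns ebo
Hunk 5: at line 1 remove [jala,kxvre,zcfjy] add [asb,fzhuz] -> 8 lines: zkjzi asb fzhuz xvh dquxh gurjm upxns ebo
Hunk 6: at line 2 remove [xvh,dquxh,gurjm] add [iwxt,crt] -> 7 lines: zkjzi asb fzhuz iwxt crt upxns ebo
Final line count: 7

Answer: 7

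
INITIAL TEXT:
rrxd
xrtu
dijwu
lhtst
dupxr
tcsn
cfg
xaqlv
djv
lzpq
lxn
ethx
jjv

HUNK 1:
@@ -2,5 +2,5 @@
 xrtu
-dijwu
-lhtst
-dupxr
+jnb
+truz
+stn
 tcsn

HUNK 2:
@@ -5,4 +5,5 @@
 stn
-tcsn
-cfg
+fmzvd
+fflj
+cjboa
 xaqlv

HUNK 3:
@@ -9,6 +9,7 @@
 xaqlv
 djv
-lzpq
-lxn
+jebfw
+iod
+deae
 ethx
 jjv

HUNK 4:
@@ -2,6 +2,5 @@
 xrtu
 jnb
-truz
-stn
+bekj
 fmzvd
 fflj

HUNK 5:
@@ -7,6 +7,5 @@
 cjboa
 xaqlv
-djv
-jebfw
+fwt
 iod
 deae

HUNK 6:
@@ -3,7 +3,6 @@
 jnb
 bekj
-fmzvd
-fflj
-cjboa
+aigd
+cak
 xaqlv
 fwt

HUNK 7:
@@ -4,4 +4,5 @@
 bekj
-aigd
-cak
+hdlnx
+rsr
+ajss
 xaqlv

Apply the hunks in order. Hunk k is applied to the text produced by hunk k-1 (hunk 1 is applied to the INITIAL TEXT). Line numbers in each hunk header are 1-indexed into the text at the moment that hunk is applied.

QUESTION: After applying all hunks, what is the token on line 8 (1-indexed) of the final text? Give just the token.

Answer: xaqlv

Derivation:
Hunk 1: at line 2 remove [dijwu,lhtst,dupxr] add [jnb,truz,stn] -> 13 lines: rrxd xrtu jnb truz stn tcsn cfg xaqlv djv lzpq lxn ethx jjv
Hunk 2: at line 5 remove [tcsn,cfg] add [fmzvd,fflj,cjboa] -> 14 lines: rrxd xrtu jnb truz stn fmzvd fflj cjboa xaqlv djv lzpq lxn ethx jjv
Hunk 3: at line 9 remove [lzpq,lxn] add [jebfw,iod,deae] -> 15 lines: rrxd xrtu jnb truz stn fmzvd fflj cjboa xaqlv djv jebfw iod deae ethx jjv
Hunk 4: at line 2 remove [truz,stn] add [bekj] -> 14 lines: rrxd xrtu jnb bekj fmzvd fflj cjboa xaqlv djv jebfw iod deae ethx jjv
Hunk 5: at line 7 remove [djv,jebfw] add [fwt] -> 13 lines: rrxd xrtu jnb bekj fmzvd fflj cjboa xaqlv fwt iod deae ethx jjv
Hunk 6: at line 3 remove [fmzvd,fflj,cjboa] add [aigd,cak] -> 12 lines: rrxd xrtu jnb bekj aigd cak xaqlv fwt iod deae ethx jjv
Hunk 7: at line 4 remove [aigd,cak] add [hdlnx,rsr,ajss] -> 13 lines: rrxd xrtu jnb bekj hdlnx rsr ajss xaqlv fwt iod deae ethx jjv
Final line 8: xaqlv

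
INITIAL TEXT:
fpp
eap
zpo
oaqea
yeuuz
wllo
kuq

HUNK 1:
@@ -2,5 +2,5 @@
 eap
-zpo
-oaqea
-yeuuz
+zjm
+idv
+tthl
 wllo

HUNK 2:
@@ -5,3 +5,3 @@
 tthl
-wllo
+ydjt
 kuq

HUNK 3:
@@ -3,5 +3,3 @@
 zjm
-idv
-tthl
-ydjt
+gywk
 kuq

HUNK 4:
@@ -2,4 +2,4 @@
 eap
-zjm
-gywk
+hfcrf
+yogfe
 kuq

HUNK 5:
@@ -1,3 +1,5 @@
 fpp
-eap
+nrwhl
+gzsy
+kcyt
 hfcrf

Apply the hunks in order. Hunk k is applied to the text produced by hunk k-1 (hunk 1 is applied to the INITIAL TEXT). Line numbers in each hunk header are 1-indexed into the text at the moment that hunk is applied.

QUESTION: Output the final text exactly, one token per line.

Hunk 1: at line 2 remove [zpo,oaqea,yeuuz] add [zjm,idv,tthl] -> 7 lines: fpp eap zjm idv tthl wllo kuq
Hunk 2: at line 5 remove [wllo] add [ydjt] -> 7 lines: fpp eap zjm idv tthl ydjt kuq
Hunk 3: at line 3 remove [idv,tthl,ydjt] add [gywk] -> 5 lines: fpp eap zjm gywk kuq
Hunk 4: at line 2 remove [zjm,gywk] add [hfcrf,yogfe] -> 5 lines: fpp eap hfcrf yogfe kuq
Hunk 5: at line 1 remove [eap] add [nrwhl,gzsy,kcyt] -> 7 lines: fpp nrwhl gzsy kcyt hfcrf yogfe kuq

Answer: fpp
nrwhl
gzsy
kcyt
hfcrf
yogfe
kuq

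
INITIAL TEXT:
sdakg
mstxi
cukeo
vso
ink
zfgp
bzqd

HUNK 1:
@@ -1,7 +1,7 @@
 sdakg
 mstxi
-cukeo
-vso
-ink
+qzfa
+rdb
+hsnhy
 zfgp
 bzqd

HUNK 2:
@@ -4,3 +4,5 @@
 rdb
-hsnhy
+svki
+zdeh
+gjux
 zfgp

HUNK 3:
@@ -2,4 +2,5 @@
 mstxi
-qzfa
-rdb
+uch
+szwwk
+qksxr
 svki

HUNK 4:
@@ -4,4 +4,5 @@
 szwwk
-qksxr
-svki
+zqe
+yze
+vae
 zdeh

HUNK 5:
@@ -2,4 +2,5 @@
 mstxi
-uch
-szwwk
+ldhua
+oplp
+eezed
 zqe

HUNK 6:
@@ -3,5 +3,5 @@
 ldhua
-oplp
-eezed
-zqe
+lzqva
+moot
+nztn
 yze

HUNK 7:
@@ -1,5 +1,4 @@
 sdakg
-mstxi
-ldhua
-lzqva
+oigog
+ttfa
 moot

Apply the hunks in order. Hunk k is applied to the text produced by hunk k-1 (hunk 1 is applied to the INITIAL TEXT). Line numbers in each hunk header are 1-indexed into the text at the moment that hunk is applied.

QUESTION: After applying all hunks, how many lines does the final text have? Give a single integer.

Hunk 1: at line 1 remove [cukeo,vso,ink] add [qzfa,rdb,hsnhy] -> 7 lines: sdakg mstxi qzfa rdb hsnhy zfgp bzqd
Hunk 2: at line 4 remove [hsnhy] add [svki,zdeh,gjux] -> 9 lines: sdakg mstxi qzfa rdb svki zdeh gjux zfgp bzqd
Hunk 3: at line 2 remove [qzfa,rdb] add [uch,szwwk,qksxr] -> 10 lines: sdakg mstxi uch szwwk qksxr svki zdeh gjux zfgp bzqd
Hunk 4: at line 4 remove [qksxr,svki] add [zqe,yze,vae] -> 11 lines: sdakg mstxi uch szwwk zqe yze vae zdeh gjux zfgp bzqd
Hunk 5: at line 2 remove [uch,szwwk] add [ldhua,oplp,eezed] -> 12 lines: sdakg mstxi ldhua oplp eezed zqe yze vae zdeh gjux zfgp bzqd
Hunk 6: at line 3 remove [oplp,eezed,zqe] add [lzqva,moot,nztn] -> 12 lines: sdakg mstxi ldhua lzqva moot nztn yze vae zdeh gjux zfgp bzqd
Hunk 7: at line 1 remove [mstxi,ldhua,lzqva] add [oigog,ttfa] -> 11 lines: sdakg oigog ttfa moot nztn yze vae zdeh gjux zfgp bzqd
Final line count: 11

Answer: 11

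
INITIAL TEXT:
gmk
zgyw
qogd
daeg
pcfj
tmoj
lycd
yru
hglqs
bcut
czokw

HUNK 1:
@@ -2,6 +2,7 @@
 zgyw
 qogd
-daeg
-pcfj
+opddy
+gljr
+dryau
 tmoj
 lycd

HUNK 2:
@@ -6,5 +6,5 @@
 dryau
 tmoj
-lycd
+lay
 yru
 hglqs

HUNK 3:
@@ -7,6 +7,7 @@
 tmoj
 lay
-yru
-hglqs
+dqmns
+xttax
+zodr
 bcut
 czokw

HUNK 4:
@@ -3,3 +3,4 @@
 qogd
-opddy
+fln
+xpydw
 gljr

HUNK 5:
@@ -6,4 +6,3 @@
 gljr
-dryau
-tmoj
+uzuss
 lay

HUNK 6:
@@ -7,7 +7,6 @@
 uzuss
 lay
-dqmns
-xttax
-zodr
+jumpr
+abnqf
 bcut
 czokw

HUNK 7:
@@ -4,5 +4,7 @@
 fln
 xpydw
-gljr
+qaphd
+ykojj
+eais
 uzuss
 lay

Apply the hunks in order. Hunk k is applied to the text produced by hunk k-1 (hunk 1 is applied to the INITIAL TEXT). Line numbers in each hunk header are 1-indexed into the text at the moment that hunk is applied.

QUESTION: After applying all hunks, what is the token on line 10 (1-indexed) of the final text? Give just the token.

Answer: lay

Derivation:
Hunk 1: at line 2 remove [daeg,pcfj] add [opddy,gljr,dryau] -> 12 lines: gmk zgyw qogd opddy gljr dryau tmoj lycd yru hglqs bcut czokw
Hunk 2: at line 6 remove [lycd] add [lay] -> 12 lines: gmk zgyw qogd opddy gljr dryau tmoj lay yru hglqs bcut czokw
Hunk 3: at line 7 remove [yru,hglqs] add [dqmns,xttax,zodr] -> 13 lines: gmk zgyw qogd opddy gljr dryau tmoj lay dqmns xttax zodr bcut czokw
Hunk 4: at line 3 remove [opddy] add [fln,xpydw] -> 14 lines: gmk zgyw qogd fln xpydw gljr dryau tmoj lay dqmns xttax zodr bcut czokw
Hunk 5: at line 6 remove [dryau,tmoj] add [uzuss] -> 13 lines: gmk zgyw qogd fln xpydw gljr uzuss lay dqmns xttax zodr bcut czokw
Hunk 6: at line 7 remove [dqmns,xttax,zodr] add [jumpr,abnqf] -> 12 lines: gmk zgyw qogd fln xpydw gljr uzuss lay jumpr abnqf bcut czokw
Hunk 7: at line 4 remove [gljr] add [qaphd,ykojj,eais] -> 14 lines: gmk zgyw qogd fln xpydw qaphd ykojj eais uzuss lay jumpr abnqf bcut czokw
Final line 10: lay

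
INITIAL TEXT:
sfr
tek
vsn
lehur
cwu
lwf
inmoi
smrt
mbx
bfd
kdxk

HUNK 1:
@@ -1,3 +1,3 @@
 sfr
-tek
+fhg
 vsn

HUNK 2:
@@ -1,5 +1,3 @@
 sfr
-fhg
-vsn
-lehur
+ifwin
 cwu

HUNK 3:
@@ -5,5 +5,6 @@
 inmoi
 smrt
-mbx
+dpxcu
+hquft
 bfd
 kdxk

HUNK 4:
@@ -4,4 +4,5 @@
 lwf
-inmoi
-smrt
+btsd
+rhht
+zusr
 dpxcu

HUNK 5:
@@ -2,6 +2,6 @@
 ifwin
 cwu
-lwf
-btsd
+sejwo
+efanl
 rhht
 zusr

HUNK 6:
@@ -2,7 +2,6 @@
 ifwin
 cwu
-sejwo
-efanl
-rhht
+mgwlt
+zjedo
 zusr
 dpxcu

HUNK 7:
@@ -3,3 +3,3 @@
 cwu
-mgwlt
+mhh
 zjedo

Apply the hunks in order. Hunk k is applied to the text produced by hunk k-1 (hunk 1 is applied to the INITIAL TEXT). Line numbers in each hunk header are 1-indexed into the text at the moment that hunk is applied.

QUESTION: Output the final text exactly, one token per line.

Answer: sfr
ifwin
cwu
mhh
zjedo
zusr
dpxcu
hquft
bfd
kdxk

Derivation:
Hunk 1: at line 1 remove [tek] add [fhg] -> 11 lines: sfr fhg vsn lehur cwu lwf inmoi smrt mbx bfd kdxk
Hunk 2: at line 1 remove [fhg,vsn,lehur] add [ifwin] -> 9 lines: sfr ifwin cwu lwf inmoi smrt mbx bfd kdxk
Hunk 3: at line 5 remove [mbx] add [dpxcu,hquft] -> 10 lines: sfr ifwin cwu lwf inmoi smrt dpxcu hquft bfd kdxk
Hunk 4: at line 4 remove [inmoi,smrt] add [btsd,rhht,zusr] -> 11 lines: sfr ifwin cwu lwf btsd rhht zusr dpxcu hquft bfd kdxk
Hunk 5: at line 2 remove [lwf,btsd] add [sejwo,efanl] -> 11 lines: sfr ifwin cwu sejwo efanl rhht zusr dpxcu hquft bfd kdxk
Hunk 6: at line 2 remove [sejwo,efanl,rhht] add [mgwlt,zjedo] -> 10 lines: sfr ifwin cwu mgwlt zjedo zusr dpxcu hquft bfd kdxk
Hunk 7: at line 3 remove [mgwlt] add [mhh] -> 10 lines: sfr ifwin cwu mhh zjedo zusr dpxcu hquft bfd kdxk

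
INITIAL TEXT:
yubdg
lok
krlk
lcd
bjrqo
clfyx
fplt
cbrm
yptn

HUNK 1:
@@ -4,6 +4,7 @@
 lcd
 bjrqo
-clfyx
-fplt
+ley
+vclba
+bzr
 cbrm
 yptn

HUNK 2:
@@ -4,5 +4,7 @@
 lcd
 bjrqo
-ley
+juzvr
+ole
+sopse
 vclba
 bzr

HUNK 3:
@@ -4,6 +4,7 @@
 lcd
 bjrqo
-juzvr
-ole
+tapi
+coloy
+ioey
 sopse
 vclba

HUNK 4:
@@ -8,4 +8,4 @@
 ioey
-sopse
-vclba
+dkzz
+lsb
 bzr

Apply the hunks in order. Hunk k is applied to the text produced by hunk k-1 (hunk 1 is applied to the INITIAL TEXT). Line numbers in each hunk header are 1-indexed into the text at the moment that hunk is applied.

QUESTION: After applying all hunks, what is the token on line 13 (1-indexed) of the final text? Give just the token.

Hunk 1: at line 4 remove [clfyx,fplt] add [ley,vclba,bzr] -> 10 lines: yubdg lok krlk lcd bjrqo ley vclba bzr cbrm yptn
Hunk 2: at line 4 remove [ley] add [juzvr,ole,sopse] -> 12 lines: yubdg lok krlk lcd bjrqo juzvr ole sopse vclba bzr cbrm yptn
Hunk 3: at line 4 remove [juzvr,ole] add [tapi,coloy,ioey] -> 13 lines: yubdg lok krlk lcd bjrqo tapi coloy ioey sopse vclba bzr cbrm yptn
Hunk 4: at line 8 remove [sopse,vclba] add [dkzz,lsb] -> 13 lines: yubdg lok krlk lcd bjrqo tapi coloy ioey dkzz lsb bzr cbrm yptn
Final line 13: yptn

Answer: yptn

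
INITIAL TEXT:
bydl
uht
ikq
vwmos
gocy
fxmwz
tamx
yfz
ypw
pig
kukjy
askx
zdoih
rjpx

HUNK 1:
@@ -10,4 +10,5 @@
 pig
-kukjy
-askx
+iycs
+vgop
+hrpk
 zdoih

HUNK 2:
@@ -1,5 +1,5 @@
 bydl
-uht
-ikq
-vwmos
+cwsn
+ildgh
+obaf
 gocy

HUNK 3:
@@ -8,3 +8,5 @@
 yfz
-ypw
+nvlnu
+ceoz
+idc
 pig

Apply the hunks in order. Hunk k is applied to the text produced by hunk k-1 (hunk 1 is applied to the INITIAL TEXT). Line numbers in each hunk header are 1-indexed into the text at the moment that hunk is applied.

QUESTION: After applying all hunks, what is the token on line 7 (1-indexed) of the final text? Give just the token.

Hunk 1: at line 10 remove [kukjy,askx] add [iycs,vgop,hrpk] -> 15 lines: bydl uht ikq vwmos gocy fxmwz tamx yfz ypw pig iycs vgop hrpk zdoih rjpx
Hunk 2: at line 1 remove [uht,ikq,vwmos] add [cwsn,ildgh,obaf] -> 15 lines: bydl cwsn ildgh obaf gocy fxmwz tamx yfz ypw pig iycs vgop hrpk zdoih rjpx
Hunk 3: at line 8 remove [ypw] add [nvlnu,ceoz,idc] -> 17 lines: bydl cwsn ildgh obaf gocy fxmwz tamx yfz nvlnu ceoz idc pig iycs vgop hrpk zdoih rjpx
Final line 7: tamx

Answer: tamx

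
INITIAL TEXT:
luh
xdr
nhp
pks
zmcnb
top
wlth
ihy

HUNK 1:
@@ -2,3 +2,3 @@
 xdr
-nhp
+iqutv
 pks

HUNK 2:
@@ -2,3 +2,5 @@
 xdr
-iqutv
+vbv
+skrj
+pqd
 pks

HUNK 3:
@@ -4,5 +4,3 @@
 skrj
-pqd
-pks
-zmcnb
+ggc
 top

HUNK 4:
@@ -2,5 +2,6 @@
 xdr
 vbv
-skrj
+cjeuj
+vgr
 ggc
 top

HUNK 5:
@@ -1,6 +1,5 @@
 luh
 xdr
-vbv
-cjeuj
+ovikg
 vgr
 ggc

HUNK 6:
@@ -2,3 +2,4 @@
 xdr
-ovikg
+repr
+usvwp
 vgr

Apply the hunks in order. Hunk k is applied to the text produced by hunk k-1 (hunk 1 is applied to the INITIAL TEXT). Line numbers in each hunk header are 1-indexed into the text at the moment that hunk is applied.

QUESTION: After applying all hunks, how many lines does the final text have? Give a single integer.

Hunk 1: at line 2 remove [nhp] add [iqutv] -> 8 lines: luh xdr iqutv pks zmcnb top wlth ihy
Hunk 2: at line 2 remove [iqutv] add [vbv,skrj,pqd] -> 10 lines: luh xdr vbv skrj pqd pks zmcnb top wlth ihy
Hunk 3: at line 4 remove [pqd,pks,zmcnb] add [ggc] -> 8 lines: luh xdr vbv skrj ggc top wlth ihy
Hunk 4: at line 2 remove [skrj] add [cjeuj,vgr] -> 9 lines: luh xdr vbv cjeuj vgr ggc top wlth ihy
Hunk 5: at line 1 remove [vbv,cjeuj] add [ovikg] -> 8 lines: luh xdr ovikg vgr ggc top wlth ihy
Hunk 6: at line 2 remove [ovikg] add [repr,usvwp] -> 9 lines: luh xdr repr usvwp vgr ggc top wlth ihy
Final line count: 9

Answer: 9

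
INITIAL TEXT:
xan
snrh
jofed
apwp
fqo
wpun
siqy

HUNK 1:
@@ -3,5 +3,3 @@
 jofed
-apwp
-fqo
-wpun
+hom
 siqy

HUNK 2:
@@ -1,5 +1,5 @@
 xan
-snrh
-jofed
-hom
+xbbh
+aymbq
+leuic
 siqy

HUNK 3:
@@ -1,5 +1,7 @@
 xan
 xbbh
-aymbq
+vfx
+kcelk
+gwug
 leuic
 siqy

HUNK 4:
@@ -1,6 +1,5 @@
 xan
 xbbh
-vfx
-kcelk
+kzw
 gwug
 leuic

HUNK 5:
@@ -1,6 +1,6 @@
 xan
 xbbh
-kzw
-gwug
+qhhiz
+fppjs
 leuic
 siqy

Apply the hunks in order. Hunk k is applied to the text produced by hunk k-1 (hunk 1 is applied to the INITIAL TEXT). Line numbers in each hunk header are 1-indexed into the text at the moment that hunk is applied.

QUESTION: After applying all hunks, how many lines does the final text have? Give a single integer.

Answer: 6

Derivation:
Hunk 1: at line 3 remove [apwp,fqo,wpun] add [hom] -> 5 lines: xan snrh jofed hom siqy
Hunk 2: at line 1 remove [snrh,jofed,hom] add [xbbh,aymbq,leuic] -> 5 lines: xan xbbh aymbq leuic siqy
Hunk 3: at line 1 remove [aymbq] add [vfx,kcelk,gwug] -> 7 lines: xan xbbh vfx kcelk gwug leuic siqy
Hunk 4: at line 1 remove [vfx,kcelk] add [kzw] -> 6 lines: xan xbbh kzw gwug leuic siqy
Hunk 5: at line 1 remove [kzw,gwug] add [qhhiz,fppjs] -> 6 lines: xan xbbh qhhiz fppjs leuic siqy
Final line count: 6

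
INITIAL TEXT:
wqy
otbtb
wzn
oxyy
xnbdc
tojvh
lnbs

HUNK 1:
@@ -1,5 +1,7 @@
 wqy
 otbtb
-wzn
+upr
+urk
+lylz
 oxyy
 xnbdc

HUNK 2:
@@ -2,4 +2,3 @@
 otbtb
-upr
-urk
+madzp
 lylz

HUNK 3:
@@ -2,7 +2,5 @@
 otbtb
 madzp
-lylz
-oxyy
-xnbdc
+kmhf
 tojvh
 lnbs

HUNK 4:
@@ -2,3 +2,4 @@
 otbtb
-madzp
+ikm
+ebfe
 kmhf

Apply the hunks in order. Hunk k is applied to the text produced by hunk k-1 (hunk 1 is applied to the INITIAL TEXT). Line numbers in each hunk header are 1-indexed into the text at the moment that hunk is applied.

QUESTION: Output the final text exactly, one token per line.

Answer: wqy
otbtb
ikm
ebfe
kmhf
tojvh
lnbs

Derivation:
Hunk 1: at line 1 remove [wzn] add [upr,urk,lylz] -> 9 lines: wqy otbtb upr urk lylz oxyy xnbdc tojvh lnbs
Hunk 2: at line 2 remove [upr,urk] add [madzp] -> 8 lines: wqy otbtb madzp lylz oxyy xnbdc tojvh lnbs
Hunk 3: at line 2 remove [lylz,oxyy,xnbdc] add [kmhf] -> 6 lines: wqy otbtb madzp kmhf tojvh lnbs
Hunk 4: at line 2 remove [madzp] add [ikm,ebfe] -> 7 lines: wqy otbtb ikm ebfe kmhf tojvh lnbs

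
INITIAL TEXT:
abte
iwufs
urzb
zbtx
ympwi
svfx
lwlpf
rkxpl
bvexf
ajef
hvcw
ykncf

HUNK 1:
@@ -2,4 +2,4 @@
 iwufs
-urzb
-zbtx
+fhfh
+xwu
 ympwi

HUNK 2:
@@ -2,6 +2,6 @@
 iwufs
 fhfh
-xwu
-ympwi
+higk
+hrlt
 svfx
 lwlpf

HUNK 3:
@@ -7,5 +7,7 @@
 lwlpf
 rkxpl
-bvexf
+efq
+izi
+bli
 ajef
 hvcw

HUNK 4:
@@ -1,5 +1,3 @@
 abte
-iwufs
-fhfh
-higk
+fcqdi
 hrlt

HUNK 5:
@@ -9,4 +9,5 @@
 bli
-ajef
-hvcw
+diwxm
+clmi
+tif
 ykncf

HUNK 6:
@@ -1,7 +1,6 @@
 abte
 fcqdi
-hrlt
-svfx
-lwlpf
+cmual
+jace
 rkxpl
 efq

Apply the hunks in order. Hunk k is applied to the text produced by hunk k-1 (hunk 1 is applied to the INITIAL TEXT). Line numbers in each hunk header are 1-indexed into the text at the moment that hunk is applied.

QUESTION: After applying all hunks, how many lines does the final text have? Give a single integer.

Hunk 1: at line 2 remove [urzb,zbtx] add [fhfh,xwu] -> 12 lines: abte iwufs fhfh xwu ympwi svfx lwlpf rkxpl bvexf ajef hvcw ykncf
Hunk 2: at line 2 remove [xwu,ympwi] add [higk,hrlt] -> 12 lines: abte iwufs fhfh higk hrlt svfx lwlpf rkxpl bvexf ajef hvcw ykncf
Hunk 3: at line 7 remove [bvexf] add [efq,izi,bli] -> 14 lines: abte iwufs fhfh higk hrlt svfx lwlpf rkxpl efq izi bli ajef hvcw ykncf
Hunk 4: at line 1 remove [iwufs,fhfh,higk] add [fcqdi] -> 12 lines: abte fcqdi hrlt svfx lwlpf rkxpl efq izi bli ajef hvcw ykncf
Hunk 5: at line 9 remove [ajef,hvcw] add [diwxm,clmi,tif] -> 13 lines: abte fcqdi hrlt svfx lwlpf rkxpl efq izi bli diwxm clmi tif ykncf
Hunk 6: at line 1 remove [hrlt,svfx,lwlpf] add [cmual,jace] -> 12 lines: abte fcqdi cmual jace rkxpl efq izi bli diwxm clmi tif ykncf
Final line count: 12

Answer: 12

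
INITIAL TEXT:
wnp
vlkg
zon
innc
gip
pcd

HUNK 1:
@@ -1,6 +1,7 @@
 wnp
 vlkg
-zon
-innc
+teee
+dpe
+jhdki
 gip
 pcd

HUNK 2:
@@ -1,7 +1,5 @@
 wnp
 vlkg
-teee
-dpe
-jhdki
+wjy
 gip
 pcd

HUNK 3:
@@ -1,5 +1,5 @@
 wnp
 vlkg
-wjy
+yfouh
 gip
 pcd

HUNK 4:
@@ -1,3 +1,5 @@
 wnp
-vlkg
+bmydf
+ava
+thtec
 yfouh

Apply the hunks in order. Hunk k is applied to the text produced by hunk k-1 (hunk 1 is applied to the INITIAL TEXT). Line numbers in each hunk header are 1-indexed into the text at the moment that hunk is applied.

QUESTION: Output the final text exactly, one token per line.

Hunk 1: at line 1 remove [zon,innc] add [teee,dpe,jhdki] -> 7 lines: wnp vlkg teee dpe jhdki gip pcd
Hunk 2: at line 1 remove [teee,dpe,jhdki] add [wjy] -> 5 lines: wnp vlkg wjy gip pcd
Hunk 3: at line 1 remove [wjy] add [yfouh] -> 5 lines: wnp vlkg yfouh gip pcd
Hunk 4: at line 1 remove [vlkg] add [bmydf,ava,thtec] -> 7 lines: wnp bmydf ava thtec yfouh gip pcd

Answer: wnp
bmydf
ava
thtec
yfouh
gip
pcd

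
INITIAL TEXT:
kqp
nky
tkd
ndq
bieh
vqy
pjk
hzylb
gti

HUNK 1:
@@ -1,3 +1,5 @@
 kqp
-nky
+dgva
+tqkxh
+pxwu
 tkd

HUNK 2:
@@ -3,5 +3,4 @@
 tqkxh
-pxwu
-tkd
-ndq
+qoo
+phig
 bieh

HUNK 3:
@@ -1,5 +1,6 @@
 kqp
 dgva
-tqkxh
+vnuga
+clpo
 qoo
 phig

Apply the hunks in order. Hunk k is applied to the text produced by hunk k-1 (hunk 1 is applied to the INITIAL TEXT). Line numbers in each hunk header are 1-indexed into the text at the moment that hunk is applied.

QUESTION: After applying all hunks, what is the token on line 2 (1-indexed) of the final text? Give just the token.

Answer: dgva

Derivation:
Hunk 1: at line 1 remove [nky] add [dgva,tqkxh,pxwu] -> 11 lines: kqp dgva tqkxh pxwu tkd ndq bieh vqy pjk hzylb gti
Hunk 2: at line 3 remove [pxwu,tkd,ndq] add [qoo,phig] -> 10 lines: kqp dgva tqkxh qoo phig bieh vqy pjk hzylb gti
Hunk 3: at line 1 remove [tqkxh] add [vnuga,clpo] -> 11 lines: kqp dgva vnuga clpo qoo phig bieh vqy pjk hzylb gti
Final line 2: dgva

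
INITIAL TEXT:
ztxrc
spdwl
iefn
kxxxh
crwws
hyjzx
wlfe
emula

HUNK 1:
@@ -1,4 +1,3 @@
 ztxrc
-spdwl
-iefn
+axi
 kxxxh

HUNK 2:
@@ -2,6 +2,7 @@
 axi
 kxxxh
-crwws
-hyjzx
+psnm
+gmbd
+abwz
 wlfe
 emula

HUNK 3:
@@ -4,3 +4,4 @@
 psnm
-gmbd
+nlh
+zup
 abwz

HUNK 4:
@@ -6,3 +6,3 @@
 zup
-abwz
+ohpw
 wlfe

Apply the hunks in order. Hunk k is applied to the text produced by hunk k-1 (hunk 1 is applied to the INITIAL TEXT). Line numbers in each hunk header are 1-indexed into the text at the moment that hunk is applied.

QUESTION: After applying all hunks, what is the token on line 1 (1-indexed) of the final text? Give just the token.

Answer: ztxrc

Derivation:
Hunk 1: at line 1 remove [spdwl,iefn] add [axi] -> 7 lines: ztxrc axi kxxxh crwws hyjzx wlfe emula
Hunk 2: at line 2 remove [crwws,hyjzx] add [psnm,gmbd,abwz] -> 8 lines: ztxrc axi kxxxh psnm gmbd abwz wlfe emula
Hunk 3: at line 4 remove [gmbd] add [nlh,zup] -> 9 lines: ztxrc axi kxxxh psnm nlh zup abwz wlfe emula
Hunk 4: at line 6 remove [abwz] add [ohpw] -> 9 lines: ztxrc axi kxxxh psnm nlh zup ohpw wlfe emula
Final line 1: ztxrc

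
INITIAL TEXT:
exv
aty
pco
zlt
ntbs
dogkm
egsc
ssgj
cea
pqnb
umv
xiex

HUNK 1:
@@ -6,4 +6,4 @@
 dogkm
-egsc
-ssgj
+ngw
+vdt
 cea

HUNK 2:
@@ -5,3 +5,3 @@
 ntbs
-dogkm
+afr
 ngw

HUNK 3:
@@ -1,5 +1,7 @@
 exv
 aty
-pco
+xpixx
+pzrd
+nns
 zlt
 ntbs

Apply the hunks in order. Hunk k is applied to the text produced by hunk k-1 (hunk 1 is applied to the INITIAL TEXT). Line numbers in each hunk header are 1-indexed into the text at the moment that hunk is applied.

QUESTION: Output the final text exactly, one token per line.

Hunk 1: at line 6 remove [egsc,ssgj] add [ngw,vdt] -> 12 lines: exv aty pco zlt ntbs dogkm ngw vdt cea pqnb umv xiex
Hunk 2: at line 5 remove [dogkm] add [afr] -> 12 lines: exv aty pco zlt ntbs afr ngw vdt cea pqnb umv xiex
Hunk 3: at line 1 remove [pco] add [xpixx,pzrd,nns] -> 14 lines: exv aty xpixx pzrd nns zlt ntbs afr ngw vdt cea pqnb umv xiex

Answer: exv
aty
xpixx
pzrd
nns
zlt
ntbs
afr
ngw
vdt
cea
pqnb
umv
xiex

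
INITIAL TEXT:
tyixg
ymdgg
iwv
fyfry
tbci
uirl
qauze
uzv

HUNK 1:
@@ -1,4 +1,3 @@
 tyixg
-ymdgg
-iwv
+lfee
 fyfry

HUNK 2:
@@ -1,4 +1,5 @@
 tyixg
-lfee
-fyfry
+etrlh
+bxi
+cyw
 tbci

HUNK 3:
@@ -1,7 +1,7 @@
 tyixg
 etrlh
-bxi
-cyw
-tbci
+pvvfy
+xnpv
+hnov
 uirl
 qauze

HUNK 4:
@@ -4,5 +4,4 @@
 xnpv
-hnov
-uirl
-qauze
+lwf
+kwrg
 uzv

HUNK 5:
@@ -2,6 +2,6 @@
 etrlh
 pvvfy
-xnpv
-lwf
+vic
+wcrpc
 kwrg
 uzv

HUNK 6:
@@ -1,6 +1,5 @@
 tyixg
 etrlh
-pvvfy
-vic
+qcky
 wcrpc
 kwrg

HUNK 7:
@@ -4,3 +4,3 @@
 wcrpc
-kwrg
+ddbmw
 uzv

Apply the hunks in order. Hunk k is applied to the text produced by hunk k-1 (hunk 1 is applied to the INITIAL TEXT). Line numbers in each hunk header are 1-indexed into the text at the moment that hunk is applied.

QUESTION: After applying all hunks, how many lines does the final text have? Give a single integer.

Answer: 6

Derivation:
Hunk 1: at line 1 remove [ymdgg,iwv] add [lfee] -> 7 lines: tyixg lfee fyfry tbci uirl qauze uzv
Hunk 2: at line 1 remove [lfee,fyfry] add [etrlh,bxi,cyw] -> 8 lines: tyixg etrlh bxi cyw tbci uirl qauze uzv
Hunk 3: at line 1 remove [bxi,cyw,tbci] add [pvvfy,xnpv,hnov] -> 8 lines: tyixg etrlh pvvfy xnpv hnov uirl qauze uzv
Hunk 4: at line 4 remove [hnov,uirl,qauze] add [lwf,kwrg] -> 7 lines: tyixg etrlh pvvfy xnpv lwf kwrg uzv
Hunk 5: at line 2 remove [xnpv,lwf] add [vic,wcrpc] -> 7 lines: tyixg etrlh pvvfy vic wcrpc kwrg uzv
Hunk 6: at line 1 remove [pvvfy,vic] add [qcky] -> 6 lines: tyixg etrlh qcky wcrpc kwrg uzv
Hunk 7: at line 4 remove [kwrg] add [ddbmw] -> 6 lines: tyixg etrlh qcky wcrpc ddbmw uzv
Final line count: 6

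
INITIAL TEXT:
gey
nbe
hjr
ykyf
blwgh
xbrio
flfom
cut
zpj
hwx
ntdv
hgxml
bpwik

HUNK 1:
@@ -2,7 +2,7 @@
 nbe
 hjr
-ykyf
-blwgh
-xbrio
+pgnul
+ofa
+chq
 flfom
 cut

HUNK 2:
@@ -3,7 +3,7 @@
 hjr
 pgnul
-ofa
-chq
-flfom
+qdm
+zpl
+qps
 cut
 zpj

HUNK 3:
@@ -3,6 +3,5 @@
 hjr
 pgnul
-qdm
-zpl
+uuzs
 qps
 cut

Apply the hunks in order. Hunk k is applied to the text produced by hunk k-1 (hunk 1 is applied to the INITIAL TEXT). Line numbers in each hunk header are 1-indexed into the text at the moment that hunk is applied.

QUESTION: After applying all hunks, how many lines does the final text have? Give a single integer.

Answer: 12

Derivation:
Hunk 1: at line 2 remove [ykyf,blwgh,xbrio] add [pgnul,ofa,chq] -> 13 lines: gey nbe hjr pgnul ofa chq flfom cut zpj hwx ntdv hgxml bpwik
Hunk 2: at line 3 remove [ofa,chq,flfom] add [qdm,zpl,qps] -> 13 lines: gey nbe hjr pgnul qdm zpl qps cut zpj hwx ntdv hgxml bpwik
Hunk 3: at line 3 remove [qdm,zpl] add [uuzs] -> 12 lines: gey nbe hjr pgnul uuzs qps cut zpj hwx ntdv hgxml bpwik
Final line count: 12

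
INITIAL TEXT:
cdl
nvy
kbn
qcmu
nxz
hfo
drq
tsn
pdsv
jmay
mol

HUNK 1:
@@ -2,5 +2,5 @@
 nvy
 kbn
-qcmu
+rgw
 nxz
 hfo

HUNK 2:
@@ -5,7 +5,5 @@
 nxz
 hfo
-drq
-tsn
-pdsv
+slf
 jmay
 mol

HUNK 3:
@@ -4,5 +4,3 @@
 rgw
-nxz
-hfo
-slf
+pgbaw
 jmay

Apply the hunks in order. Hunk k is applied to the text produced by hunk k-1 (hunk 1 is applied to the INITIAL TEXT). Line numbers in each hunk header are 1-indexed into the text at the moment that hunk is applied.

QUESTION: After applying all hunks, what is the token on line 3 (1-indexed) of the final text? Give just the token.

Hunk 1: at line 2 remove [qcmu] add [rgw] -> 11 lines: cdl nvy kbn rgw nxz hfo drq tsn pdsv jmay mol
Hunk 2: at line 5 remove [drq,tsn,pdsv] add [slf] -> 9 lines: cdl nvy kbn rgw nxz hfo slf jmay mol
Hunk 3: at line 4 remove [nxz,hfo,slf] add [pgbaw] -> 7 lines: cdl nvy kbn rgw pgbaw jmay mol
Final line 3: kbn

Answer: kbn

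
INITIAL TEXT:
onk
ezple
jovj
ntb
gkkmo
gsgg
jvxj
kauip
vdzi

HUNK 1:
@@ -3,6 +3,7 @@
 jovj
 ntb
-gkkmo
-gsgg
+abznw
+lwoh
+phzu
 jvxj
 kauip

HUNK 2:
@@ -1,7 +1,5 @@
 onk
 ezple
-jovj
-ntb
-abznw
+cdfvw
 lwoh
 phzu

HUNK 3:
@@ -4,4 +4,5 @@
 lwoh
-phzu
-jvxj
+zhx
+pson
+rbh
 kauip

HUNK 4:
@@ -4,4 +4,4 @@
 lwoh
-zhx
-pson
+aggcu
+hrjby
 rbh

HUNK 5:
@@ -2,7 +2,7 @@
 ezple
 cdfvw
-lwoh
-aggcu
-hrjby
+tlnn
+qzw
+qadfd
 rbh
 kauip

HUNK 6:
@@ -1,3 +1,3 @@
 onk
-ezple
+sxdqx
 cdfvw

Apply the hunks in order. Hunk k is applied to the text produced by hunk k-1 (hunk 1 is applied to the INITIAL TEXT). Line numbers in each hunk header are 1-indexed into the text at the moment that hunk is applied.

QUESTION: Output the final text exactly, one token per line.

Answer: onk
sxdqx
cdfvw
tlnn
qzw
qadfd
rbh
kauip
vdzi

Derivation:
Hunk 1: at line 3 remove [gkkmo,gsgg] add [abznw,lwoh,phzu] -> 10 lines: onk ezple jovj ntb abznw lwoh phzu jvxj kauip vdzi
Hunk 2: at line 1 remove [jovj,ntb,abznw] add [cdfvw] -> 8 lines: onk ezple cdfvw lwoh phzu jvxj kauip vdzi
Hunk 3: at line 4 remove [phzu,jvxj] add [zhx,pson,rbh] -> 9 lines: onk ezple cdfvw lwoh zhx pson rbh kauip vdzi
Hunk 4: at line 4 remove [zhx,pson] add [aggcu,hrjby] -> 9 lines: onk ezple cdfvw lwoh aggcu hrjby rbh kauip vdzi
Hunk 5: at line 2 remove [lwoh,aggcu,hrjby] add [tlnn,qzw,qadfd] -> 9 lines: onk ezple cdfvw tlnn qzw qadfd rbh kauip vdzi
Hunk 6: at line 1 remove [ezple] add [sxdqx] -> 9 lines: onk sxdqx cdfvw tlnn qzw qadfd rbh kauip vdzi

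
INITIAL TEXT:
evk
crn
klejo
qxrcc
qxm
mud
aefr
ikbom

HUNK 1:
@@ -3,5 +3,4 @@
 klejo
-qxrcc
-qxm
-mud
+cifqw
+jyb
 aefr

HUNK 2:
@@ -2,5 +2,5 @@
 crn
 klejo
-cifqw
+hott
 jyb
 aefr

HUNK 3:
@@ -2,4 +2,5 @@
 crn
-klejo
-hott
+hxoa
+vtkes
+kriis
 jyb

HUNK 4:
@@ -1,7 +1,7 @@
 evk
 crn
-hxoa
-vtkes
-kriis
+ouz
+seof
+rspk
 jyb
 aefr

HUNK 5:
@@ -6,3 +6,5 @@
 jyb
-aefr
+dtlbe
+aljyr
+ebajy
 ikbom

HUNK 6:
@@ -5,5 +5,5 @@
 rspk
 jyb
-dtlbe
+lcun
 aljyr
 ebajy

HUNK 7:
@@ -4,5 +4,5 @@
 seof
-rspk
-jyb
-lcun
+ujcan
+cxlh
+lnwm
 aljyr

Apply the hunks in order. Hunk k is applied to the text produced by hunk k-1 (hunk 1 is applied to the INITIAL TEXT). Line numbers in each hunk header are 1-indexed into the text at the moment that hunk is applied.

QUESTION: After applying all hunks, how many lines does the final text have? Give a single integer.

Answer: 10

Derivation:
Hunk 1: at line 3 remove [qxrcc,qxm,mud] add [cifqw,jyb] -> 7 lines: evk crn klejo cifqw jyb aefr ikbom
Hunk 2: at line 2 remove [cifqw] add [hott] -> 7 lines: evk crn klejo hott jyb aefr ikbom
Hunk 3: at line 2 remove [klejo,hott] add [hxoa,vtkes,kriis] -> 8 lines: evk crn hxoa vtkes kriis jyb aefr ikbom
Hunk 4: at line 1 remove [hxoa,vtkes,kriis] add [ouz,seof,rspk] -> 8 lines: evk crn ouz seof rspk jyb aefr ikbom
Hunk 5: at line 6 remove [aefr] add [dtlbe,aljyr,ebajy] -> 10 lines: evk crn ouz seof rspk jyb dtlbe aljyr ebajy ikbom
Hunk 6: at line 5 remove [dtlbe] add [lcun] -> 10 lines: evk crn ouz seof rspk jyb lcun aljyr ebajy ikbom
Hunk 7: at line 4 remove [rspk,jyb,lcun] add [ujcan,cxlh,lnwm] -> 10 lines: evk crn ouz seof ujcan cxlh lnwm aljyr ebajy ikbom
Final line count: 10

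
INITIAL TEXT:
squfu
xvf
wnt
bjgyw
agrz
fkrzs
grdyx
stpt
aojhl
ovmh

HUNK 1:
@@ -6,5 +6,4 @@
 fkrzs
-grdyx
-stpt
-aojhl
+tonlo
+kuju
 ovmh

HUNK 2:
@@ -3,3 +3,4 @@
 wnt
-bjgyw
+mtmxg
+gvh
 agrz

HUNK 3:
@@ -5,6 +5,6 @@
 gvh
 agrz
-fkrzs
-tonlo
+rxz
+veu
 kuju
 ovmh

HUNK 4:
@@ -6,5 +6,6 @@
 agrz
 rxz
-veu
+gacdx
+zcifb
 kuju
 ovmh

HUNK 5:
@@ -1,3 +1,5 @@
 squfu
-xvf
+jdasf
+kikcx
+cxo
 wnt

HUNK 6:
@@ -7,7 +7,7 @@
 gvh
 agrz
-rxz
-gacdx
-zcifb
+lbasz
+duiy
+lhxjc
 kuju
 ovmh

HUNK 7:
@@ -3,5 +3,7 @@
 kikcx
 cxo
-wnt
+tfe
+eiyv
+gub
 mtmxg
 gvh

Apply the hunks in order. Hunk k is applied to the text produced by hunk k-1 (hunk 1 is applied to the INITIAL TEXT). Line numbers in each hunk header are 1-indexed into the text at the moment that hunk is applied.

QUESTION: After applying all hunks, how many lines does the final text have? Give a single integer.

Hunk 1: at line 6 remove [grdyx,stpt,aojhl] add [tonlo,kuju] -> 9 lines: squfu xvf wnt bjgyw agrz fkrzs tonlo kuju ovmh
Hunk 2: at line 3 remove [bjgyw] add [mtmxg,gvh] -> 10 lines: squfu xvf wnt mtmxg gvh agrz fkrzs tonlo kuju ovmh
Hunk 3: at line 5 remove [fkrzs,tonlo] add [rxz,veu] -> 10 lines: squfu xvf wnt mtmxg gvh agrz rxz veu kuju ovmh
Hunk 4: at line 6 remove [veu] add [gacdx,zcifb] -> 11 lines: squfu xvf wnt mtmxg gvh agrz rxz gacdx zcifb kuju ovmh
Hunk 5: at line 1 remove [xvf] add [jdasf,kikcx,cxo] -> 13 lines: squfu jdasf kikcx cxo wnt mtmxg gvh agrz rxz gacdx zcifb kuju ovmh
Hunk 6: at line 7 remove [rxz,gacdx,zcifb] add [lbasz,duiy,lhxjc] -> 13 lines: squfu jdasf kikcx cxo wnt mtmxg gvh agrz lbasz duiy lhxjc kuju ovmh
Hunk 7: at line 3 remove [wnt] add [tfe,eiyv,gub] -> 15 lines: squfu jdasf kikcx cxo tfe eiyv gub mtmxg gvh agrz lbasz duiy lhxjc kuju ovmh
Final line count: 15

Answer: 15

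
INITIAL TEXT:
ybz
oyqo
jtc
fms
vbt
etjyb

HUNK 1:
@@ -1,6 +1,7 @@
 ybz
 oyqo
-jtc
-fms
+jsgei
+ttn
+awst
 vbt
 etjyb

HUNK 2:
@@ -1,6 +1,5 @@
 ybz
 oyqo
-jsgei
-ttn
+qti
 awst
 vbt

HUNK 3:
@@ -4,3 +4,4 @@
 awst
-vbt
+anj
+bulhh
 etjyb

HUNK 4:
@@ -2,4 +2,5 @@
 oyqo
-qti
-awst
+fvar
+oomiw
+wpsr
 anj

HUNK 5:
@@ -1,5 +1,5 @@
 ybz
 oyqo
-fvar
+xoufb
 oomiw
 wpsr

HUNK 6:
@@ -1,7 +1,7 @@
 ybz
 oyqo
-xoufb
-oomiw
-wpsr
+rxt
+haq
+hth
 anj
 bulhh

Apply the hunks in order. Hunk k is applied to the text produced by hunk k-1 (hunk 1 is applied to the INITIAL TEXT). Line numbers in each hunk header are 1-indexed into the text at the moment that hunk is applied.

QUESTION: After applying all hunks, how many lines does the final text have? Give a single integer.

Hunk 1: at line 1 remove [jtc,fms] add [jsgei,ttn,awst] -> 7 lines: ybz oyqo jsgei ttn awst vbt etjyb
Hunk 2: at line 1 remove [jsgei,ttn] add [qti] -> 6 lines: ybz oyqo qti awst vbt etjyb
Hunk 3: at line 4 remove [vbt] add [anj,bulhh] -> 7 lines: ybz oyqo qti awst anj bulhh etjyb
Hunk 4: at line 2 remove [qti,awst] add [fvar,oomiw,wpsr] -> 8 lines: ybz oyqo fvar oomiw wpsr anj bulhh etjyb
Hunk 5: at line 1 remove [fvar] add [xoufb] -> 8 lines: ybz oyqo xoufb oomiw wpsr anj bulhh etjyb
Hunk 6: at line 1 remove [xoufb,oomiw,wpsr] add [rxt,haq,hth] -> 8 lines: ybz oyqo rxt haq hth anj bulhh etjyb
Final line count: 8

Answer: 8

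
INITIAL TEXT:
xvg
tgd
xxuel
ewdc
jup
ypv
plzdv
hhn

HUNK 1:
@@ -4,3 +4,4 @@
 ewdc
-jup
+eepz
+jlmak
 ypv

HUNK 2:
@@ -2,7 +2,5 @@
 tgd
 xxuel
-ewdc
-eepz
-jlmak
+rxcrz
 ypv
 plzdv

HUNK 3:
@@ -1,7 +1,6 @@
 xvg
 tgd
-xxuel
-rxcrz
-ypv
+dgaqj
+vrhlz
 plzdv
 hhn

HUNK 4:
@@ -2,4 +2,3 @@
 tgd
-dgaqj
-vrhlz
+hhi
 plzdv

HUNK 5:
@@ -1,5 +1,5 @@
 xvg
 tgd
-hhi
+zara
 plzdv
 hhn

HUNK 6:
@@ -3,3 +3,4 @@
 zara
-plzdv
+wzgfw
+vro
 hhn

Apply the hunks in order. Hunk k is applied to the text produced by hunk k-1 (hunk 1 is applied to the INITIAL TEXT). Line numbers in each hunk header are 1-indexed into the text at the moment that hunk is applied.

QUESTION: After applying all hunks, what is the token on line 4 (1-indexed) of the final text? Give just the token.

Hunk 1: at line 4 remove [jup] add [eepz,jlmak] -> 9 lines: xvg tgd xxuel ewdc eepz jlmak ypv plzdv hhn
Hunk 2: at line 2 remove [ewdc,eepz,jlmak] add [rxcrz] -> 7 lines: xvg tgd xxuel rxcrz ypv plzdv hhn
Hunk 3: at line 1 remove [xxuel,rxcrz,ypv] add [dgaqj,vrhlz] -> 6 lines: xvg tgd dgaqj vrhlz plzdv hhn
Hunk 4: at line 2 remove [dgaqj,vrhlz] add [hhi] -> 5 lines: xvg tgd hhi plzdv hhn
Hunk 5: at line 1 remove [hhi] add [zara] -> 5 lines: xvg tgd zara plzdv hhn
Hunk 6: at line 3 remove [plzdv] add [wzgfw,vro] -> 6 lines: xvg tgd zara wzgfw vro hhn
Final line 4: wzgfw

Answer: wzgfw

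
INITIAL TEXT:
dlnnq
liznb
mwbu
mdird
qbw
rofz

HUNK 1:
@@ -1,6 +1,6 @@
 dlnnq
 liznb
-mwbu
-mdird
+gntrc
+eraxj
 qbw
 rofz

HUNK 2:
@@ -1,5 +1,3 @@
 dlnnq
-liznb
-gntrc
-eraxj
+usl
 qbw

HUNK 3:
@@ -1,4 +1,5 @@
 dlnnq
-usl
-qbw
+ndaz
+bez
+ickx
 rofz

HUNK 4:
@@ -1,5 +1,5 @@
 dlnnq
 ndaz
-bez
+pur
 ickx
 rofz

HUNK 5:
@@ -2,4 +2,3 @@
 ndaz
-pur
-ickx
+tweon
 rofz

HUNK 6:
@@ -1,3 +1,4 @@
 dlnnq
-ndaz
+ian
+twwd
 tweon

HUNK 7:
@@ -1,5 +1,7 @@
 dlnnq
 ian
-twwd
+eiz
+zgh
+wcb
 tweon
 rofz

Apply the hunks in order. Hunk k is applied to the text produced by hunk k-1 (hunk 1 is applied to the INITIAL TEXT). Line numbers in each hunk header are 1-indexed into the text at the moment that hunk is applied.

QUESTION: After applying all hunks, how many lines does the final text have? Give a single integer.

Answer: 7

Derivation:
Hunk 1: at line 1 remove [mwbu,mdird] add [gntrc,eraxj] -> 6 lines: dlnnq liznb gntrc eraxj qbw rofz
Hunk 2: at line 1 remove [liznb,gntrc,eraxj] add [usl] -> 4 lines: dlnnq usl qbw rofz
Hunk 3: at line 1 remove [usl,qbw] add [ndaz,bez,ickx] -> 5 lines: dlnnq ndaz bez ickx rofz
Hunk 4: at line 1 remove [bez] add [pur] -> 5 lines: dlnnq ndaz pur ickx rofz
Hunk 5: at line 2 remove [pur,ickx] add [tweon] -> 4 lines: dlnnq ndaz tweon rofz
Hunk 6: at line 1 remove [ndaz] add [ian,twwd] -> 5 lines: dlnnq ian twwd tweon rofz
Hunk 7: at line 1 remove [twwd] add [eiz,zgh,wcb] -> 7 lines: dlnnq ian eiz zgh wcb tweon rofz
Final line count: 7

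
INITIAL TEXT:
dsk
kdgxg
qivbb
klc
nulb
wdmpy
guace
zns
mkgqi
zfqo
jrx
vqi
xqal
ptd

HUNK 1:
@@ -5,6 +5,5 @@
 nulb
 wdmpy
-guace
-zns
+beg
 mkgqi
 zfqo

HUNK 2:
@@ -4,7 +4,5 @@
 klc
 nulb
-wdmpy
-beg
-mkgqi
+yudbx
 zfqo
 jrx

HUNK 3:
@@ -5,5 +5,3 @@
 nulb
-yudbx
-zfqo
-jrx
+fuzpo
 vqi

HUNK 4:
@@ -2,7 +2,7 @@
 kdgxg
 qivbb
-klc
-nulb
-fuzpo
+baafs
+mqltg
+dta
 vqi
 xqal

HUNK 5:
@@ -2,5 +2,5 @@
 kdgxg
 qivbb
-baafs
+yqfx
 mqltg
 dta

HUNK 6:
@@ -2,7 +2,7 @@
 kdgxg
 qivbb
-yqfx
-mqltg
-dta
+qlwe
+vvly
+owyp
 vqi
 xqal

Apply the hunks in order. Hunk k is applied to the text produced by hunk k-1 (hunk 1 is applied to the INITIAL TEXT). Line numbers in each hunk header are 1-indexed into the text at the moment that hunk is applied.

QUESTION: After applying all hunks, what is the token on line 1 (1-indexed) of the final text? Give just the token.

Hunk 1: at line 5 remove [guace,zns] add [beg] -> 13 lines: dsk kdgxg qivbb klc nulb wdmpy beg mkgqi zfqo jrx vqi xqal ptd
Hunk 2: at line 4 remove [wdmpy,beg,mkgqi] add [yudbx] -> 11 lines: dsk kdgxg qivbb klc nulb yudbx zfqo jrx vqi xqal ptd
Hunk 3: at line 5 remove [yudbx,zfqo,jrx] add [fuzpo] -> 9 lines: dsk kdgxg qivbb klc nulb fuzpo vqi xqal ptd
Hunk 4: at line 2 remove [klc,nulb,fuzpo] add [baafs,mqltg,dta] -> 9 lines: dsk kdgxg qivbb baafs mqltg dta vqi xqal ptd
Hunk 5: at line 2 remove [baafs] add [yqfx] -> 9 lines: dsk kdgxg qivbb yqfx mqltg dta vqi xqal ptd
Hunk 6: at line 2 remove [yqfx,mqltg,dta] add [qlwe,vvly,owyp] -> 9 lines: dsk kdgxg qivbb qlwe vvly owyp vqi xqal ptd
Final line 1: dsk

Answer: dsk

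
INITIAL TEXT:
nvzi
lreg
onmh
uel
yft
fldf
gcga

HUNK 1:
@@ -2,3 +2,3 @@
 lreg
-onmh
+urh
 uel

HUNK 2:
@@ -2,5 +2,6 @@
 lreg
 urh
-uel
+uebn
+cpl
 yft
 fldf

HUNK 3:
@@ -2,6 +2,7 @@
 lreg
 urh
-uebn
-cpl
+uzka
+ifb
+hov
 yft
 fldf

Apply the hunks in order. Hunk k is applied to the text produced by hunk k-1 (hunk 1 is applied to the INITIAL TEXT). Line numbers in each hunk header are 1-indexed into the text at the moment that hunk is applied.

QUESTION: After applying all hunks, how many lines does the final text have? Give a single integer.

Answer: 9

Derivation:
Hunk 1: at line 2 remove [onmh] add [urh] -> 7 lines: nvzi lreg urh uel yft fldf gcga
Hunk 2: at line 2 remove [uel] add [uebn,cpl] -> 8 lines: nvzi lreg urh uebn cpl yft fldf gcga
Hunk 3: at line 2 remove [uebn,cpl] add [uzka,ifb,hov] -> 9 lines: nvzi lreg urh uzka ifb hov yft fldf gcga
Final line count: 9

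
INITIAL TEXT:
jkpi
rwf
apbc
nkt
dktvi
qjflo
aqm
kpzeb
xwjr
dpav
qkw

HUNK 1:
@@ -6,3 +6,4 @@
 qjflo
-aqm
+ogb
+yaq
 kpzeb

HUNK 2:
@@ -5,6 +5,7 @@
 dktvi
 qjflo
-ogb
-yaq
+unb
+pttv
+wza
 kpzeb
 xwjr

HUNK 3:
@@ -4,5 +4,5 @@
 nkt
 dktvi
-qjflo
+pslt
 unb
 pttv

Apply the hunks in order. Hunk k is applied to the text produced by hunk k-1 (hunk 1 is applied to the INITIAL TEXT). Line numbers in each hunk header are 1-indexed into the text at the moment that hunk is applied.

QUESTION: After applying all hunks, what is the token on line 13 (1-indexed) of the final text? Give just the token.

Answer: qkw

Derivation:
Hunk 1: at line 6 remove [aqm] add [ogb,yaq] -> 12 lines: jkpi rwf apbc nkt dktvi qjflo ogb yaq kpzeb xwjr dpav qkw
Hunk 2: at line 5 remove [ogb,yaq] add [unb,pttv,wza] -> 13 lines: jkpi rwf apbc nkt dktvi qjflo unb pttv wza kpzeb xwjr dpav qkw
Hunk 3: at line 4 remove [qjflo] add [pslt] -> 13 lines: jkpi rwf apbc nkt dktvi pslt unb pttv wza kpzeb xwjr dpav qkw
Final line 13: qkw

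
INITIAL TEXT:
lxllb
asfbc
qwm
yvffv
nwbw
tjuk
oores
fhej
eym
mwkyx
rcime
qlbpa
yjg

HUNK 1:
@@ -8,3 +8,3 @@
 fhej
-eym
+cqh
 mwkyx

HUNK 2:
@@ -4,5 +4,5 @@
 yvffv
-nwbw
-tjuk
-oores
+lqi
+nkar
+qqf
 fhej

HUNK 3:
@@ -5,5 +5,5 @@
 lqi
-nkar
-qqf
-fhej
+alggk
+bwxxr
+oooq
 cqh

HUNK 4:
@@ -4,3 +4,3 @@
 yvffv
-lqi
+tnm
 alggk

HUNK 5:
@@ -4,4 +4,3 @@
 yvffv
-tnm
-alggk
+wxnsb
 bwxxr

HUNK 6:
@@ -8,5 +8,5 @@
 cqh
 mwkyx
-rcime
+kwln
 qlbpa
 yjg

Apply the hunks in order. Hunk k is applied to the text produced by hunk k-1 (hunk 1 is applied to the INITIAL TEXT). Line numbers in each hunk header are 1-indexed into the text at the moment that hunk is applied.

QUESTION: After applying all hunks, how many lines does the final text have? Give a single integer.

Answer: 12

Derivation:
Hunk 1: at line 8 remove [eym] add [cqh] -> 13 lines: lxllb asfbc qwm yvffv nwbw tjuk oores fhej cqh mwkyx rcime qlbpa yjg
Hunk 2: at line 4 remove [nwbw,tjuk,oores] add [lqi,nkar,qqf] -> 13 lines: lxllb asfbc qwm yvffv lqi nkar qqf fhej cqh mwkyx rcime qlbpa yjg
Hunk 3: at line 5 remove [nkar,qqf,fhej] add [alggk,bwxxr,oooq] -> 13 lines: lxllb asfbc qwm yvffv lqi alggk bwxxr oooq cqh mwkyx rcime qlbpa yjg
Hunk 4: at line 4 remove [lqi] add [tnm] -> 13 lines: lxllb asfbc qwm yvffv tnm alggk bwxxr oooq cqh mwkyx rcime qlbpa yjg
Hunk 5: at line 4 remove [tnm,alggk] add [wxnsb] -> 12 lines: lxllb asfbc qwm yvffv wxnsb bwxxr oooq cqh mwkyx rcime qlbpa yjg
Hunk 6: at line 8 remove [rcime] add [kwln] -> 12 lines: lxllb asfbc qwm yvffv wxnsb bwxxr oooq cqh mwkyx kwln qlbpa yjg
Final line count: 12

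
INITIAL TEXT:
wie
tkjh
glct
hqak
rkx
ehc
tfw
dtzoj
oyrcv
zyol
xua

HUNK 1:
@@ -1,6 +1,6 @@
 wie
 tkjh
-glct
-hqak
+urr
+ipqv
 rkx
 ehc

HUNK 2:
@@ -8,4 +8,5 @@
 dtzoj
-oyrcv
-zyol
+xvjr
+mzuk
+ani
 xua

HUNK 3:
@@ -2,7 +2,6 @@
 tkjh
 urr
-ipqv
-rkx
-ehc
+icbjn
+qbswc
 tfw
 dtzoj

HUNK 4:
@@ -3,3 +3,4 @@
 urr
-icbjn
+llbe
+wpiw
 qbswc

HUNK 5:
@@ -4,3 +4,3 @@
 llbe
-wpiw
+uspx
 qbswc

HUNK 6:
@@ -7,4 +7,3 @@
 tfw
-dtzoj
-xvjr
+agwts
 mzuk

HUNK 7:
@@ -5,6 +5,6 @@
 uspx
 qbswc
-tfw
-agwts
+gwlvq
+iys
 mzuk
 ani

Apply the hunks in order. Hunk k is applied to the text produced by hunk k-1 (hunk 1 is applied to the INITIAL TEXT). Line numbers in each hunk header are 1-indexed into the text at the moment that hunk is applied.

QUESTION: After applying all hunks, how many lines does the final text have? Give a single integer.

Hunk 1: at line 1 remove [glct,hqak] add [urr,ipqv] -> 11 lines: wie tkjh urr ipqv rkx ehc tfw dtzoj oyrcv zyol xua
Hunk 2: at line 8 remove [oyrcv,zyol] add [xvjr,mzuk,ani] -> 12 lines: wie tkjh urr ipqv rkx ehc tfw dtzoj xvjr mzuk ani xua
Hunk 3: at line 2 remove [ipqv,rkx,ehc] add [icbjn,qbswc] -> 11 lines: wie tkjh urr icbjn qbswc tfw dtzoj xvjr mzuk ani xua
Hunk 4: at line 3 remove [icbjn] add [llbe,wpiw] -> 12 lines: wie tkjh urr llbe wpiw qbswc tfw dtzoj xvjr mzuk ani xua
Hunk 5: at line 4 remove [wpiw] add [uspx] -> 12 lines: wie tkjh urr llbe uspx qbswc tfw dtzoj xvjr mzuk ani xua
Hunk 6: at line 7 remove [dtzoj,xvjr] add [agwts] -> 11 lines: wie tkjh urr llbe uspx qbswc tfw agwts mzuk ani xua
Hunk 7: at line 5 remove [tfw,agwts] add [gwlvq,iys] -> 11 lines: wie tkjh urr llbe uspx qbswc gwlvq iys mzuk ani xua
Final line count: 11

Answer: 11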